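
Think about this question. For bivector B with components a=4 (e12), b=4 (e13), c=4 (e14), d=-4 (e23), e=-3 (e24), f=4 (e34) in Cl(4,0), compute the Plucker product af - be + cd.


Plucker relation: af - be + cd
a*f = 4*4 = 16
b*e = 4*(-3) = -12
c*d = 4*(-4) = -16
af - be + cd = 16 - (-12) + (-16)
= 12


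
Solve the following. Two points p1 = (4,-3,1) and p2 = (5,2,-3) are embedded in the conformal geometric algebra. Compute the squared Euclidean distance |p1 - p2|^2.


p1 - p2 = (-1, -5, 4)
|p1 - p2|^2 = (-1)^2 + (-5)^2 + 4^2
= 1 + 25 + 16
= 42


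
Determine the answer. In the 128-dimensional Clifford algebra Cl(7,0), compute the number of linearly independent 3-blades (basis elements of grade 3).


Number of grade-k basis blades in Cl(p,q) with n = p + q is C(n, k).
n = 7 + 0 = 7
C(7, 3) = 7! / (3! * 4!)
= 5040 / (6 * 24)
= 35


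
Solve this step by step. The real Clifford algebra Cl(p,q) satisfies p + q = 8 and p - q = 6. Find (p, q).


We need p + q = 8 and p - q = 6.
Adding: 2p = 8 + 6 = 14, so p = 7.
Then q = 8 - 7 = 1.
(p, q) = (7, 1)


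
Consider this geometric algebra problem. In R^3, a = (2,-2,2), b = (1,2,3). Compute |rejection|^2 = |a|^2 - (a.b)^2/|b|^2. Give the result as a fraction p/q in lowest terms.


|a|^2 = 2^2 + (-2)^2 + 2^2 = 12
|b|^2 = 1^2 + 2^2 + 3^2 = 14
a . b = 2*1 + (-2)*2 + 2*3 = 4
(a.b)^2 = 4^2 = 16
|rej|^2 = 12 - 16/14
= (168 - 16)/14
= 152/14
In lowest terms: 76/7


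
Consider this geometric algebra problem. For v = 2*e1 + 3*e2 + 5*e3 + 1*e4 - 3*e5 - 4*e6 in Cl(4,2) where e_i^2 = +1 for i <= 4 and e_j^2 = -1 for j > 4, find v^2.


v^2 = sum of c_i^2 * e_i^2
Positive signature terms (e_i^2 = +1): 2^2 + 3^2 + 5^2 + 1^2 = 39
Negative signature terms (e_j^2 = -1): (-3)^2 + (-4)^2 = 25
v^2 = 39 - 25 = 14


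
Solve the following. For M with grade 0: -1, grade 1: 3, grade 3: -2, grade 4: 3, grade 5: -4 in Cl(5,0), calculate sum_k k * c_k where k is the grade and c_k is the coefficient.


Grade-weighted sum = sum of grade_k * coefficient_k
0*(-1) = 0
1*3 = 3
3*(-2) = -6
4*3 = 12
5*(-4) = -20
Total = 0 + 3 + (-6) + 12 + (-20) = -11


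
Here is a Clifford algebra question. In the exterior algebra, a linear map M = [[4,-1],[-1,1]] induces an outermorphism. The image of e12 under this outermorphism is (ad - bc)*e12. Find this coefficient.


The outermorphism of a linear map f sends e1^e2 to f(e1)^f(e2).
f(e1) = 4*e1 - 1*e2
f(e2) = -1*e1 + 1*e2
f(e1) ^ f(e2) = (4*e1 - 1*e2) ^ (-1*e1 + 1*e2)
= 4*1*e12 + (-1)*(-1)*e21
= (4 - 1)*e12
= 3*e12
Coefficient = 3


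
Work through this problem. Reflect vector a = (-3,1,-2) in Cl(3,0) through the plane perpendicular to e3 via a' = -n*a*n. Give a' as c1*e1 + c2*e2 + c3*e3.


Reflection formula: a' = -n*a*n, with n = e3 (unit vector, n^2 = 1).
For reflection through hyperplane perp to e3:
The component along e3 flips sign, others stay.
a = (-3, 1, -2)
a' = (-3, 1, 2)
a' = -3*e1 + 1*e2 + 2*e3


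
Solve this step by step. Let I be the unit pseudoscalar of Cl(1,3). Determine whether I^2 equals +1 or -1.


The pseudoscalar I = e1...e_n (product of all n generators) of Cl(p,q) satisfies I^2 = (-1)^(q + n(n-1)/2).
p = 1, q = 3, n = p + q = 4
n(n-1)/2 = 4 * 3 / 2 = 6
Exponent = q + n(n-1)/2 = 3 + 6 = 9
I^2 = (-1)^9 = -1


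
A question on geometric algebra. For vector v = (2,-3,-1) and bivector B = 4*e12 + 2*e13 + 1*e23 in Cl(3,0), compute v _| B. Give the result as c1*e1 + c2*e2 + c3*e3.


Left contraction v _| B = <vB>_1 (grade-1 part of the geometric product vB).
Using e1_|e12 = e2, e2_|e12 = -e1, e1_|e13 = e3, e3_|e13 = -e1, e2_|e23 = e3, e3_|e23 = -e2:
e1 coeff: -v2*b12 - v3*b13 = -(-3)*(4) - (-1)*(2) = 14
e2 coeff: v1*b12 - v3*b23 = (2)*(4) - (-1)*(1) = 9
e3 coeff: v1*b13 + v2*b23 = (2)*(2) + (-3)*(1) = 1
v _| B = 14*e1 + 9*e2 + 1*e3


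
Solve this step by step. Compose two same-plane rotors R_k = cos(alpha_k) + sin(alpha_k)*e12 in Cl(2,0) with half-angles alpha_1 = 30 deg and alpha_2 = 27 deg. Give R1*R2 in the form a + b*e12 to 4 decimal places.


Same-plane rotors commute and their half-angles add:
R1*R2 = cos(a1 + a2) + sin(a1 + a2)*e12.
a1 + a2 = 30 + 27 = 57 deg
cos(57 deg) = 0.5446
sin(57 deg) = 0.8387
R1*R2 = 0.5446 + 0.8387*e12


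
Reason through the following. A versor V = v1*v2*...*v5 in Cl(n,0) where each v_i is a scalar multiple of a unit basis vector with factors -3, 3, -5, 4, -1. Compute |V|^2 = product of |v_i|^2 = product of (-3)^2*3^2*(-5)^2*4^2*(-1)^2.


Each vector v_i has |v_i|^2 = s_i^2
Squared scales: (-3)^2 = 9, 3^2 = 9, (-5)^2 = 25, 4^2 = 16, (-1)^2 = 1
|V|^2 = 9 * 9 * 25 * 16 * 1
= 32400


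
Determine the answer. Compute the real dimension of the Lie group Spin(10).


Spin(n) double-covers SO(n); both have Lie algebra so(n) of dimension n(n-1)/2.
n = 10
n(n-1) = 10 * 9 = 90
dim Spin(10) = 90/2 = 45


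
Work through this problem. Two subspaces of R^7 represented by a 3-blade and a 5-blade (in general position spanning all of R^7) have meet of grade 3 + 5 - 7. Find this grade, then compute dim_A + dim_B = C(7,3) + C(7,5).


Meet grade = grade(A) + grade(B) - n
= 3 + 5 - 7 = 1
C(7,3) = 35
C(7,5) = 21
dim_A + dim_B = 35 + 21 = 56


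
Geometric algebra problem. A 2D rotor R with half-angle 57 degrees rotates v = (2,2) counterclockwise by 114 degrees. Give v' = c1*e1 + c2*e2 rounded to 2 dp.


Rotor R = cos(57deg) - sin(57deg)*e12
Rotation angle theta = 2 * 57 = 114 degrees
v' = R*v*~R rotates v by theta.
cos(114deg) = -0.4067, sin(114deg) = 0.9135
v'_1 = 2*cos(114deg) - 2*sin(114deg)
= 2*(-0.4067) - 2*0.9135
= -2.64
v'_2 = 2*sin(114deg) + 2*cos(114deg)
= 2*0.9135 + 2*(-0.4067)
= 1.01
v' = -2.64*e1 + 1.01*e2


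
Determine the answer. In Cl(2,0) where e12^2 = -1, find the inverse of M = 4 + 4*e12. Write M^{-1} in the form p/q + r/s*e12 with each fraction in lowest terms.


M = 4 + 4*e12, where e12^2 = -1.
Since M commutes with its reverse ~M = a - b*e12, M * ~M = a^2 - b^2*e12^2 = a^2 + b^2.
So M^{-1} = ~M / (a^2 + b^2) = (a - b*e12)/(a^2 + b^2).
a^2 + b^2 = 16 + 16 = 32
Scalar part = 4/32 = 1/8
Bivector coeff = -4/32 = -1/8
M^{-1} = 1/8 - 1/8*e12


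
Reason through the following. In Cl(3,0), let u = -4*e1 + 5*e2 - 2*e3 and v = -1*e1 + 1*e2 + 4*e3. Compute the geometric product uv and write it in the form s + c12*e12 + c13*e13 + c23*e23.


In Cl(3,0): e_i^2 = 1, e_ie_j = -e_je_i for i != j.
Scalar part = u . v = (-4)*(-1) + 5*1 + (-2)*4
= 4 + 5 + (-8) = 1
e12 coeff = (-4)*1 - 5*(-1) = -4 - (-5) = 1
e13 coeff = (-4)*4 - (-2)*(-1) = -16 - 2 = -18
e23 coeff = 5*4 - (-2)*1 = 20 - (-2) = 22
uv = 1 + 1*e12 - 18*e13 + 22*e23


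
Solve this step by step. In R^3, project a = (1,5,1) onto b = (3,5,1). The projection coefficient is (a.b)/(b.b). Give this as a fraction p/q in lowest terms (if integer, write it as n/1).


Projection coefficient = (a . b) / (b . b)
a . b = 1*3 + 5*5 + 1*1
= 3 + 25 + 1 = 29
b . b = 3^2 + 5^2 + 1^2
= 9 + 25 + 1 = 35
Coefficient = 29/35
In lowest terms: 29/35


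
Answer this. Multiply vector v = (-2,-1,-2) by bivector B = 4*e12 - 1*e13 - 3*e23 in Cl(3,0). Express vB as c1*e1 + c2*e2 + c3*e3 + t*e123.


vB has grade-1 (vector) and grade-3 (trivector) parts: vB = (v _| B) + (v ^ B).
Vector part <vB>_1:
  e1: -v2*b12 - v3*b13 = -(-1)*(4) - (-2)*(-1) = 2
  e2: v1*b12 - v3*b23 = (-2)*(4) - (-2)*(-3) = -14
  e3: v1*b13 + v2*b23 = (-2)*(-1) + (-1)*(-3) = 5
Trivector part <vB>_3:
  e123: v1*b23 - v2*b13 + v3*b12 = (-2)*(-3) - (-1)*(-1) + (-2)*(4) = -3
vB = 2*e1 - 14*e2 + 5*e3 - 3*e123


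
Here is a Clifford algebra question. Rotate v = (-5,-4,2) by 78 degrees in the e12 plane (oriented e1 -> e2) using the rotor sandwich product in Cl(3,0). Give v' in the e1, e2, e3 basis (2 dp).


Rotor R = cos(39deg) - sin(39deg)*e12
Rotation angle theta = 2 * 39 = 78 degrees in the e12 plane (e1 -> e2).
The component perpendicular to the plane (e3) is invariant: v'_3 = v3 = 2.00
cos(78deg) = 0.2079, sin(78deg) = 0.9781
v'_1 = v1*cos(theta) - v2*sin(theta) = -5*0.2079 - (-4)*0.9781 = 2.87
v'_2 = v1*sin(theta) + v2*cos(theta) = -5*0.9781 + (-4)*0.2079 = -5.72
v' = 2.87*e1 - 5.72*e2 + 2.00*e3


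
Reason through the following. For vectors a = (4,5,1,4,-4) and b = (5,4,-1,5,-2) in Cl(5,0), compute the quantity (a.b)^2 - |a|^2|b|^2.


a . b = 4*5 + 5*4 + 1*(-1) + 4*5 + (-4)*(-2)
= 20 + 20 + (-1) + 20 + 8 = 67
|a|^2 = 4^2 + 5^2 + 1^2 + 4^2 + (-4)^2 = 74
|b|^2 = 5^2 + 4^2 + (-1)^2 + 5^2 + (-2)^2 = 71
(a.b)^2 = 67^2 = 4489
|a|^2 * |b|^2 = 74 * 71 = 5254
Result = 4489 - 5254 = -765


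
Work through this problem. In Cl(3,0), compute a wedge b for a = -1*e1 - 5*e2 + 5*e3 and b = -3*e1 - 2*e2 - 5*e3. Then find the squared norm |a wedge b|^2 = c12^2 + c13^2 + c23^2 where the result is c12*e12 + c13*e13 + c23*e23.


a wedge b = (a1*b2 - a2*b1)*e12 + (a1*b3 - a3*b1)*e13 + (a2*b3 - a3*b2)*e23
e12 coeff: (-1)*(-2) - (-5)*(-3) = 2 - 15 = -13
e13 coeff: (-1)*(-5) - 5*(-3) = 5 - (-15) = 20
e23 coeff: (-5)*(-5) - 5*(-2) = 25 - (-10) = 35
|a wedge b|^2 = (-13)^2 + 20^2 + 35^2
= 169 + 400 + 1225
= 1794


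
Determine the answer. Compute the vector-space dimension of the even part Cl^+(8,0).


Even subalgebra dimension = 2^(n-1)
n = 8 + 0 = 8
2^(8 - 1) = 2^7 = 128
Verification: sum of C(8,k) for even k = 1 + 28 + 70 + 28 + 1 = 128
Result = 128


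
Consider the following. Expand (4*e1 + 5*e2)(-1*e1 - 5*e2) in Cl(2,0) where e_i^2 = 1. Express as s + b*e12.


Expand: (4*e1 + 5*e2)(-1*e1 - 5*e2)
= 4*(-1)*e1e1 + 4*(-5)*e1e2 + 5*(-1)*e2e1 + 5*(-5)*e2e2
Using e1^2 = e2^2 = 1, e2e1 = -e1e2:
Scalar part s = 4*(-1) + 5*(-5) = -4 + (-25) = -29
Bivector part b = 4*(-5) - 5*(-1) = -20 - (-5) = -15
uv = -29 - 15*e12


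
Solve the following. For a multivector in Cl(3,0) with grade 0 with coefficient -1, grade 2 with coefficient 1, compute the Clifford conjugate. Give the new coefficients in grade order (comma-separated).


Clifford conjugate sign for grade k: (-1)^(k(k+1)/2)
Grade 0: (-1)^(0*1/2) = (-1)^0 = 1, coeff -1 -> -1
Grade 2: (-1)^(2*3/2) = (-1)^3 = -1, coeff 1 -> -1
Conjugated coefficients: -1, -1


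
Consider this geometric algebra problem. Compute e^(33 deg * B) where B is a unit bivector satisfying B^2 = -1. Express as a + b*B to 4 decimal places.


For a unit bivector B with B^2 = -1, the exponential series gives
e^(theta*B) = cos(theta) + sin(theta)*B (the GA analogue of Euler's formula).
theta = 33 degrees = 0.575959 rad
cos(33 deg) = 0.8387
sin(33 deg) = 0.5446
exp(theta*B) = 0.8387 + 0.5446*B


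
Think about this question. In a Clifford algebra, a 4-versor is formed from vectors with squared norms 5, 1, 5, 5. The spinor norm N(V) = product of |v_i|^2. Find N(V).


Spinor norm N(V) = |v1|^2 * |v2|^2 * ... * |v4|^2
= 5 * 1 * 5 * 5
Running product: 5, 5, 25, 125
N(V) = 125


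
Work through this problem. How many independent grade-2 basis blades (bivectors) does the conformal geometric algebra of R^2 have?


The conformal model of R^2 uses Cl(3,1) with m = 2 + 2 = 4 generators.
Number of grade-2 blades = C(m, 2) = C(4, 2)
= 4*3/2 = 6


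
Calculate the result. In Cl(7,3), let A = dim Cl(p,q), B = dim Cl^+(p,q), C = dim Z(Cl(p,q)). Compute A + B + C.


n = 7 + 3 = 10
Total dim = 2^10 = 1024
Even subalgebra dim = 2^9 = 512
n is even, so center dim = 1
Sum = 1024 + 512 + 1 = 1537


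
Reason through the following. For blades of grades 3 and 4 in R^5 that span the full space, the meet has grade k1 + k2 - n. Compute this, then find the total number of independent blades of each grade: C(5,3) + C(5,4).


Meet grade = grade(A) + grade(B) - n
= 3 + 4 - 5 = 2
C(5,3) = 10
C(5,4) = 5
dim_A + dim_B = 10 + 5 = 15


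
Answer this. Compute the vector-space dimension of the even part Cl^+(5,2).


Even subalgebra dimension = 2^(n-1)
n = 5 + 2 = 7
2^(7 - 1) = 2^6 = 64
Verification: sum of C(7,k) for even k = 1 + 21 + 35 + 7 = 64
Result = 64


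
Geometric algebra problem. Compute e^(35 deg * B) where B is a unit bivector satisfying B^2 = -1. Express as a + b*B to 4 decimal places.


For a unit bivector B with B^2 = -1, the exponential series gives
e^(theta*B) = cos(theta) + sin(theta)*B (the GA analogue of Euler's formula).
theta = 35 degrees = 0.610865 rad
cos(35 deg) = 0.8192
sin(35 deg) = 0.5736
exp(theta*B) = 0.8192 + 0.5736*B


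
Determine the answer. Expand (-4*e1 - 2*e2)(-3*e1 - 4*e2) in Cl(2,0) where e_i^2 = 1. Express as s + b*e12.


Expand: (-4*e1 - 2*e2)(-3*e1 - 4*e2)
= (-4)*(-3)*e1e1 + (-4)*(-4)*e1e2 + (-2)*(-3)*e2e1 + (-2)*(-4)*e2e2
Using e1^2 = e2^2 = 1, e2e1 = -e1e2:
Scalar part s = (-4)*(-3) + (-2)*(-4) = 12 + 8 = 20
Bivector part b = (-4)*(-4) - (-2)*(-3) = 16 - 6 = 10
uv = 20 + 10*e12


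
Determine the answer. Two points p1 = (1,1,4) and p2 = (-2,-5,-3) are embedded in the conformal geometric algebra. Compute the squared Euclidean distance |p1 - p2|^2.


p1 - p2 = (3, 6, 7)
|p1 - p2|^2 = 3^2 + 6^2 + 7^2
= 9 + 36 + 49
= 94


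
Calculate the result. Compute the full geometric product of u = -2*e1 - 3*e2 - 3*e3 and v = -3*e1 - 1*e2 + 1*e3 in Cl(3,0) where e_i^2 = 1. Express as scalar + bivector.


In Cl(3,0): e_i^2 = 1, e_ie_j = -e_je_i for i != j.
Scalar part = u . v = (-2)*(-3) + (-3)*(-1) + (-3)*1
= 6 + 3 + (-3) = 6
e12 coeff = (-2)*(-1) - (-3)*(-3) = 2 - 9 = -7
e13 coeff = (-2)*1 - (-3)*(-3) = -2 - 9 = -11
e23 coeff = (-3)*1 - (-3)*(-1) = -3 - 3 = -6
uv = 6 - 7*e12 - 11*e13 - 6*e23


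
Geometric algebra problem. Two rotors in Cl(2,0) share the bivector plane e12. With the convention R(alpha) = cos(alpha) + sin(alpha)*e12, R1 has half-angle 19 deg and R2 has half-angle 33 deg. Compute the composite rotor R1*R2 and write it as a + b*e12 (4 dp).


Same-plane rotors commute and their half-angles add:
R1*R2 = cos(a1 + a2) + sin(a1 + a2)*e12.
a1 + a2 = 19 + 33 = 52 deg
cos(52 deg) = 0.6157
sin(52 deg) = 0.7880
R1*R2 = 0.6157 + 0.7880*e12


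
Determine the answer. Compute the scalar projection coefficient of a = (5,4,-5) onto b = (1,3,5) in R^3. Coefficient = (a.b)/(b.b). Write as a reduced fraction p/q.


Projection coefficient = (a . b) / (b . b)
a . b = 5*1 + 4*3 + (-5)*5
= 5 + 12 + (-25) = -8
b . b = 1^2 + 3^2 + 5^2
= 1 + 9 + 25 = 35
Coefficient = -8/35
In lowest terms: -8/35


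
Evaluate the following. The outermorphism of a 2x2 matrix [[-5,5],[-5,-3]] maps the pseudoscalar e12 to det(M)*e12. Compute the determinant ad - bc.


The outermorphism of a linear map f sends e1^e2 to f(e1)^f(e2).
f(e1) = -5*e1 - 5*e2
f(e2) = 5*e1 - 3*e2
f(e1) ^ f(e2) = (-5*e1 - 5*e2) ^ (5*e1 - 3*e2)
= (-5)*(-3)*e12 + (-5)*5*e21
= (15 - (-25))*e12
= 40*e12
Coefficient = 40


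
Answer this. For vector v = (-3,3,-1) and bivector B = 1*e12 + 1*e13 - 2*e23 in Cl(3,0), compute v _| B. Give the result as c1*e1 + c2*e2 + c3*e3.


Left contraction v _| B = <vB>_1 (grade-1 part of the geometric product vB).
Using e1_|e12 = e2, e2_|e12 = -e1, e1_|e13 = e3, e3_|e13 = -e1, e2_|e23 = e3, e3_|e23 = -e2:
e1 coeff: -v2*b12 - v3*b13 = -(3)*(1) - (-1)*(1) = -2
e2 coeff: v1*b12 - v3*b23 = (-3)*(1) - (-1)*(-2) = -5
e3 coeff: v1*b13 + v2*b23 = (-3)*(1) + (3)*(-2) = -9
v _| B = -2*e1 - 5*e2 - 9*e3


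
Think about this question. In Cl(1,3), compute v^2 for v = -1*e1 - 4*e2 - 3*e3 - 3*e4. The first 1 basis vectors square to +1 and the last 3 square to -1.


v^2 = sum of c_i^2 * e_i^2
Positive signature terms (e_i^2 = +1): (-1)^2 = 1
Negative signature terms (e_j^2 = -1): (-4)^2 + (-3)^2 + (-3)^2 = 34
v^2 = 1 - 34 = -33


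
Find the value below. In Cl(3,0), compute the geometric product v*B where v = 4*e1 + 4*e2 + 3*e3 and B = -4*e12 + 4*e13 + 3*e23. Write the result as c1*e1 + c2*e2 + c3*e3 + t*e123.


vB has grade-1 (vector) and grade-3 (trivector) parts: vB = (v _| B) + (v ^ B).
Vector part <vB>_1:
  e1: -v2*b12 - v3*b13 = -(4)*(-4) - (3)*(4) = 4
  e2: v1*b12 - v3*b23 = (4)*(-4) - (3)*(3) = -25
  e3: v1*b13 + v2*b23 = (4)*(4) + (4)*(3) = 28
Trivector part <vB>_3:
  e123: v1*b23 - v2*b13 + v3*b12 = (4)*(3) - (4)*(4) + (3)*(-4) = -16
vB = 4*e1 - 25*e2 + 28*e3 - 16*e123


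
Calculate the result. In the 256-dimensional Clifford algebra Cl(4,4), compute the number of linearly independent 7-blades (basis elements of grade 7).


Number of grade-k basis blades in Cl(p,q) with n = p + q is C(n, k).
n = 4 + 4 = 8
C(8, 7) = 8! / (7! * 1!)
= 40320 / (5040 * 1)
= 8


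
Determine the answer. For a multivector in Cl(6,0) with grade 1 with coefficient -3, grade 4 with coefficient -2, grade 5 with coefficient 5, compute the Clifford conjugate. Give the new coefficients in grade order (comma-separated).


Clifford conjugate sign for grade k: (-1)^(k(k+1)/2)
Grade 1: (-1)^(1*2/2) = (-1)^1 = -1, coeff -3 -> 3
Grade 4: (-1)^(4*5/2) = (-1)^10 = 1, coeff -2 -> -2
Grade 5: (-1)^(5*6/2) = (-1)^15 = -1, coeff 5 -> -5
Conjugated coefficients: 3, -2, -5


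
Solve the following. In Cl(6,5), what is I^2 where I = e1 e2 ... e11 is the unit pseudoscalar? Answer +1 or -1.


The pseudoscalar I = e1...e_n (product of all n generators) of Cl(p,q) satisfies I^2 = (-1)^(q + n(n-1)/2).
p = 6, q = 5, n = p + q = 11
n(n-1)/2 = 11 * 10 / 2 = 55
Exponent = q + n(n-1)/2 = 5 + 55 = 60
I^2 = (-1)^60 = +1


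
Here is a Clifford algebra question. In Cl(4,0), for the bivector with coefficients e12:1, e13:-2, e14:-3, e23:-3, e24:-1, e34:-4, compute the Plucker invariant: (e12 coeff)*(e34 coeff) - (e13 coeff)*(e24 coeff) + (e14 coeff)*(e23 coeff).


Plucker relation: af - be + cd
a*f = 1*(-4) = -4
b*e = (-2)*(-1) = 2
c*d = (-3)*(-3) = 9
af - be + cd = -4 - 2 + 9
= 3


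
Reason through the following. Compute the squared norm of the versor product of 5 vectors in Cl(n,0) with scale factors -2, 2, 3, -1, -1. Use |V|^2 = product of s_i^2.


Each vector v_i has |v_i|^2 = s_i^2
Squared scales: (-2)^2 = 4, 2^2 = 4, 3^2 = 9, (-1)^2 = 1, (-1)^2 = 1
|V|^2 = 4 * 4 * 9 * 1 * 1
= 144


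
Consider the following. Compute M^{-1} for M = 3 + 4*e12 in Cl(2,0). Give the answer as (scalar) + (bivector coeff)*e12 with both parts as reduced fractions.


M = 3 + 4*e12, where e12^2 = -1.
Since M commutes with its reverse ~M = a - b*e12, M * ~M = a^2 - b^2*e12^2 = a^2 + b^2.
So M^{-1} = ~M / (a^2 + b^2) = (a - b*e12)/(a^2 + b^2).
a^2 + b^2 = 9 + 16 = 25
Scalar part = 3/25 = 3/25
Bivector coeff = -4/25 = -4/25
M^{-1} = 3/25 - 4/25*e12


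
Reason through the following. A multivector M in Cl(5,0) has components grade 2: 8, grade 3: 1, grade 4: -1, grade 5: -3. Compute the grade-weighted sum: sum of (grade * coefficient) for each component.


Grade-weighted sum = sum of grade_k * coefficient_k
2*8 = 16
3*1 = 3
4*(-1) = -4
5*(-3) = -15
Total = 16 + 3 + (-4) + (-15) = 0


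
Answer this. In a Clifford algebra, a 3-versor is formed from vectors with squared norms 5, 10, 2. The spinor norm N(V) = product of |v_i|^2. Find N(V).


Spinor norm N(V) = |v1|^2 * |v2|^2 * ... * |v3|^2
= 5 * 10 * 2
Running product: 5, 50, 100
N(V) = 100


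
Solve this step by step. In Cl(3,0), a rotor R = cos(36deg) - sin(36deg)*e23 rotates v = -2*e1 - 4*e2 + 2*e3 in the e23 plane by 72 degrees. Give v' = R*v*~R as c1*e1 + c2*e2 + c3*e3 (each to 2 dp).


Rotor R = cos(36deg) - sin(36deg)*e23
Rotation angle theta = 2 * 36 = 72 degrees in the e23 plane (e2 -> e3).
The component perpendicular to the plane (e1) is invariant: v'_1 = v1 = -2.00
cos(72deg) = 0.3090, sin(72deg) = 0.9511
v'_2 = v2*cos(theta) - v3*sin(theta) = -4*0.3090 - 2*0.9511 = -3.14
v'_3 = v2*sin(theta) + v3*cos(theta) = -4*0.9511 + 2*0.3090 = -3.19
v' = -2.00*e1 - 3.14*e2 - 3.19*e3


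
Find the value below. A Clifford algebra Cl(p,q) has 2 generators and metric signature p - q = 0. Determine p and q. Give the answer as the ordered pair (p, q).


We need p + q = 2 and p - q = 0.
Adding: 2p = 2 + 0 = 2, so p = 1.
Then q = 2 - 1 = 1.
(p, q) = (1, 1)


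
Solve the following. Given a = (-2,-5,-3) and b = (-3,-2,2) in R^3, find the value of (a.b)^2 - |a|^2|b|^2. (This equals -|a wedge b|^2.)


a . b = (-2)*(-3) + (-5)*(-2) + (-3)*2
= 6 + 10 + (-6) = 10
|a|^2 = (-2)^2 + (-5)^2 + (-3)^2 = 38
|b|^2 = (-3)^2 + (-2)^2 + 2^2 = 17
(a.b)^2 = 10^2 = 100
|a|^2 * |b|^2 = 38 * 17 = 646
Result = 100 - 646 = -546


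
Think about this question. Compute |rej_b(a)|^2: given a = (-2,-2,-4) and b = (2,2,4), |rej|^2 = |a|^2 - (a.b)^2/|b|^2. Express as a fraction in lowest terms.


|a|^2 = (-2)^2 + (-2)^2 + (-4)^2 = 24
|b|^2 = 2^2 + 2^2 + 4^2 = 24
a . b = (-2)*2 + (-2)*2 + (-4)*4 = -24
(a.b)^2 = (-24)^2 = 576
|rej|^2 = 24 - 576/24
= (576 - 576)/24
= 0/24
In lowest terms: 0/1


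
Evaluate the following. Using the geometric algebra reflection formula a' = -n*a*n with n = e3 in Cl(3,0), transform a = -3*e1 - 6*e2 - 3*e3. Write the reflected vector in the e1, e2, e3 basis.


Reflection formula: a' = -n*a*n, with n = e3 (unit vector, n^2 = 1).
For reflection through hyperplane perp to e3:
The component along e3 flips sign, others stay.
a = (-3, -6, -3)
a' = (-3, -6, 3)
a' = -3*e1 - 6*e2 + 3*e3


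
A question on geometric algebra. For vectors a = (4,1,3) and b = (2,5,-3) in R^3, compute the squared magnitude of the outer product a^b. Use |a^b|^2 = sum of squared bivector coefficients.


a wedge b = (a1*b2 - a2*b1)*e12 + (a1*b3 - a3*b1)*e13 + (a2*b3 - a3*b2)*e23
e12 coeff: 4*5 - 1*2 = 20 - 2 = 18
e13 coeff: 4*(-3) - 3*2 = -12 - 6 = -18
e23 coeff: 1*(-3) - 3*5 = -3 - 15 = -18
|a wedge b|^2 = 18^2 + (-18)^2 + (-18)^2
= 324 + 324 + 324
= 972


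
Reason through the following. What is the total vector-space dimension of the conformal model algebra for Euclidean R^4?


The conformal model of R^4 uses Cl(5,1): the 4 Euclidean generators plus two extra orthogonal generators e+ (e+^2 = +1) and e- (e-^2 = -1), from which the null vectors e0, einf are built.
Number of generators m = 4 + 2 = 6.
dim Cl(p,q) = 2^m = 2^6 = 64


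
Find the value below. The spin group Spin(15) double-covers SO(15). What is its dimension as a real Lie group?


Spin(n) double-covers SO(n); both have Lie algebra so(n) of dimension n(n-1)/2.
n = 15
n(n-1) = 15 * 14 = 210
dim Spin(15) = 210/2 = 105


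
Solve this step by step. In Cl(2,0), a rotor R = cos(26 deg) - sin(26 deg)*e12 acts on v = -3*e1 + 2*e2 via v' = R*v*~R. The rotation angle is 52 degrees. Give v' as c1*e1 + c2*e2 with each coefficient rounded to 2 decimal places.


Rotor R = cos(26deg) - sin(26deg)*e12
Rotation angle theta = 2 * 26 = 52 degrees
v' = R*v*~R rotates v by theta.
cos(52deg) = 0.6157, sin(52deg) = 0.7880
v'_1 = -3*cos(52deg) - 2*sin(52deg)
= -3*0.6157 - 2*0.7880
= -3.42
v'_2 = -3*sin(52deg) + 2*cos(52deg)
= -3*0.7880 + 2*0.6157
= -1.13
v' = -3.42*e1 - 1.13*e2


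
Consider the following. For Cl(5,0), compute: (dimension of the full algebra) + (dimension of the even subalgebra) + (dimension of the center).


n = 5 + 0 = 5
Total dim = 2^5 = 32
Even subalgebra dim = 2^4 = 16
n is odd, so center dim = 2
Sum = 32 + 16 + 2 = 50


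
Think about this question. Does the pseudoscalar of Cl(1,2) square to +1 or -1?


The pseudoscalar I = e1...e_n (product of all n generators) of Cl(p,q) satisfies I^2 = (-1)^(q + n(n-1)/2).
p = 1, q = 2, n = p + q = 3
n(n-1)/2 = 3 * 2 / 2 = 3
Exponent = q + n(n-1)/2 = 2 + 3 = 5
I^2 = (-1)^5 = -1


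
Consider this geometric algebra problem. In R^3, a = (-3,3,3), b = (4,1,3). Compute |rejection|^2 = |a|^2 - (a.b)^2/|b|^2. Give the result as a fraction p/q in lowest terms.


|a|^2 = (-3)^2 + 3^2 + 3^2 = 27
|b|^2 = 4^2 + 1^2 + 3^2 = 26
a . b = (-3)*4 + 3*1 + 3*3 = 0
(a.b)^2 = 0^2 = 0
|rej|^2 = 27 - 0/26
= (702 - 0)/26
= 702/26
In lowest terms: 27/1


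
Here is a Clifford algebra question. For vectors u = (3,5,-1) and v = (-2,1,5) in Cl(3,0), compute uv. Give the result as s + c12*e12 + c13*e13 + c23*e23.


In Cl(3,0): e_i^2 = 1, e_ie_j = -e_je_i for i != j.
Scalar part = u . v = 3*(-2) + 5*1 + (-1)*5
= -6 + 5 + (-5) = -6
e12 coeff = 3*1 - 5*(-2) = 3 - (-10) = 13
e13 coeff = 3*5 - (-1)*(-2) = 15 - 2 = 13
e23 coeff = 5*5 - (-1)*1 = 25 - (-1) = 26
uv = -6 + 13*e12 + 13*e13 + 26*e23


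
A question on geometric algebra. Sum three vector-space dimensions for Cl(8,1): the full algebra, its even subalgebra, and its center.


n = 8 + 1 = 9
Total dim = 2^9 = 512
Even subalgebra dim = 2^8 = 256
n is odd, so center dim = 2
Sum = 512 + 256 + 2 = 770


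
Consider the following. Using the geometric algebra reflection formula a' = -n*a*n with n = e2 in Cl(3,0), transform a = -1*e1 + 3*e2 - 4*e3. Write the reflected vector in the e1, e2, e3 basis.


Reflection formula: a' = -n*a*n, with n = e2 (unit vector, n^2 = 1).
For reflection through hyperplane perp to e2:
The component along e2 flips sign, others stay.
a = (-1, 3, -4)
a' = (-1, -3, -4)
a' = -1*e1 - 3*e2 - 4*e3


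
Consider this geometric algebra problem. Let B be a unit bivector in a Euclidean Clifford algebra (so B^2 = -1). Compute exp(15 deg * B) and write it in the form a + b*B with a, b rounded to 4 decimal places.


For a unit bivector B with B^2 = -1, the exponential series gives
e^(theta*B) = cos(theta) + sin(theta)*B (the GA analogue of Euler's formula).
theta = 15 degrees = 0.261799 rad
cos(15 deg) = 0.9659
sin(15 deg) = 0.2588
exp(theta*B) = 0.9659 + 0.2588*B


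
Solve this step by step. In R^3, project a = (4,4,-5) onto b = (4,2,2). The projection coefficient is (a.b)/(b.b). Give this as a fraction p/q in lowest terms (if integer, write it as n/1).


Projection coefficient = (a . b) / (b . b)
a . b = 4*4 + 4*2 + (-5)*2
= 16 + 8 + (-10) = 14
b . b = 4^2 + 2^2 + 2^2
= 16 + 4 + 4 = 24
Coefficient = 14/24
In lowest terms: 7/12


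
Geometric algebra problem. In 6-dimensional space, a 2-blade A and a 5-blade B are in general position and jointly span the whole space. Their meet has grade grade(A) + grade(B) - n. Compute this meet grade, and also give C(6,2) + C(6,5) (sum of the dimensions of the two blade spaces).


Meet grade = grade(A) + grade(B) - n
= 2 + 5 - 6 = 1
C(6,2) = 15
C(6,5) = 6
dim_A + dim_B = 15 + 6 = 21


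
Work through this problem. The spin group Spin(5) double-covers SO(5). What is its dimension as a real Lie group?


Spin(n) double-covers SO(n); both have Lie algebra so(n) of dimension n(n-1)/2.
n = 5
n(n-1) = 5 * 4 = 20
dim Spin(5) = 20/2 = 10


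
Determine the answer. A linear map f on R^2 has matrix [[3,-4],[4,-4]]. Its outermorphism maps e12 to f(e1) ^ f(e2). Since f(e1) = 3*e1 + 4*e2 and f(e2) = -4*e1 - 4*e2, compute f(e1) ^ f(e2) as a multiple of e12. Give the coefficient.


The outermorphism of a linear map f sends e1^e2 to f(e1)^f(e2).
f(e1) = 3*e1 + 4*e2
f(e2) = -4*e1 - 4*e2
f(e1) ^ f(e2) = (3*e1 + 4*e2) ^ (-4*e1 - 4*e2)
= 3*(-4)*e12 + 4*(-4)*e21
= (-12 - (-16))*e12
= 4*e12
Coefficient = 4


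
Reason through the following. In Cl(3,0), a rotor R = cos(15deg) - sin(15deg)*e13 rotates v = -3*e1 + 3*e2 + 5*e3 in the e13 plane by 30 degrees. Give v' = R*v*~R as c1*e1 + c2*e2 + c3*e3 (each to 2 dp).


Rotor R = cos(15deg) - sin(15deg)*e13
Rotation angle theta = 2 * 15 = 30 degrees in the e13 plane (e1 -> e3).
The component perpendicular to the plane (e2) is invariant: v'_2 = v2 = 3.00
cos(30deg) = 0.8660, sin(30deg) = 0.5000
v'_1 = v1*cos(theta) - v3*sin(theta) = -3*0.8660 - 5*0.5000 = -5.10
v'_3 = v1*sin(theta) + v3*cos(theta) = -3*0.5000 + 5*0.8660 = 2.83
v' = -5.10*e1 + 3.00*e2 + 2.83*e3


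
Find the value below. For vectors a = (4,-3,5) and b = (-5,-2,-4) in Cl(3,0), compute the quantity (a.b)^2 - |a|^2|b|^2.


a . b = 4*(-5) + (-3)*(-2) + 5*(-4)
= -20 + 6 + (-20) = -34
|a|^2 = 4^2 + (-3)^2 + 5^2 = 50
|b|^2 = (-5)^2 + (-2)^2 + (-4)^2 = 45
(a.b)^2 = (-34)^2 = 1156
|a|^2 * |b|^2 = 50 * 45 = 2250
Result = 1156 - 2250 = -1094


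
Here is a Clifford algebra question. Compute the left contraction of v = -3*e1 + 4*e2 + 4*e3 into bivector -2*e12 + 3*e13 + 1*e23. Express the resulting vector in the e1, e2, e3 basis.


Left contraction v _| B = <vB>_1 (grade-1 part of the geometric product vB).
Using e1_|e12 = e2, e2_|e12 = -e1, e1_|e13 = e3, e3_|e13 = -e1, e2_|e23 = e3, e3_|e23 = -e2:
e1 coeff: -v2*b12 - v3*b13 = -(4)*(-2) - (4)*(3) = -4
e2 coeff: v1*b12 - v3*b23 = (-3)*(-2) - (4)*(1) = 2
e3 coeff: v1*b13 + v2*b23 = (-3)*(3) + (4)*(1) = -5
v _| B = -4*e1 + 2*e2 - 5*e3


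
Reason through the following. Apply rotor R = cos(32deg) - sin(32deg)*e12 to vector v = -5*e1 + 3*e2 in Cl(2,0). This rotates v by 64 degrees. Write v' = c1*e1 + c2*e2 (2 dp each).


Rotor R = cos(32deg) - sin(32deg)*e12
Rotation angle theta = 2 * 32 = 64 degrees
v' = R*v*~R rotates v by theta.
cos(64deg) = 0.4384, sin(64deg) = 0.8988
v'_1 = -5*cos(64deg) - 3*sin(64deg)
= -5*0.4384 - 3*0.8988
= -4.89
v'_2 = -5*sin(64deg) + 3*cos(64deg)
= -5*0.8988 + 3*0.4384
= -3.18
v' = -4.89*e1 - 3.18*e2


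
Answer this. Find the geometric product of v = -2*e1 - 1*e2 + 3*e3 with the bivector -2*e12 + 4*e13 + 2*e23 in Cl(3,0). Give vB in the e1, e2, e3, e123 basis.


vB has grade-1 (vector) and grade-3 (trivector) parts: vB = (v _| B) + (v ^ B).
Vector part <vB>_1:
  e1: -v2*b12 - v3*b13 = -(-1)*(-2) - (3)*(4) = -14
  e2: v1*b12 - v3*b23 = (-2)*(-2) - (3)*(2) = -2
  e3: v1*b13 + v2*b23 = (-2)*(4) + (-1)*(2) = -10
Trivector part <vB>_3:
  e123: v1*b23 - v2*b13 + v3*b12 = (-2)*(2) - (-1)*(4) + (3)*(-2) = -6
vB = -14*e1 - 2*e2 - 10*e3 - 6*e123


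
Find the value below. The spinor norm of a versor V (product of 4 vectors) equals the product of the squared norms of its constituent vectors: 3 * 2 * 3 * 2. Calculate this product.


Spinor norm N(V) = |v1|^2 * |v2|^2 * ... * |v4|^2
= 3 * 2 * 3 * 2
Running product: 3, 6, 18, 36
N(V) = 36


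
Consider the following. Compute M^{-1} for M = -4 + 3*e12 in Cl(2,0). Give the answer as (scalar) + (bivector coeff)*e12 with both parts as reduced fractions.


M = -4 + 3*e12, where e12^2 = -1.
Since M commutes with its reverse ~M = a - b*e12, M * ~M = a^2 - b^2*e12^2 = a^2 + b^2.
So M^{-1} = ~M / (a^2 + b^2) = (a - b*e12)/(a^2 + b^2).
a^2 + b^2 = 16 + 9 = 25
Scalar part = -4/25 = -4/25
Bivector coeff = -3/25 = -3/25
M^{-1} = -4/25 - 3/25*e12


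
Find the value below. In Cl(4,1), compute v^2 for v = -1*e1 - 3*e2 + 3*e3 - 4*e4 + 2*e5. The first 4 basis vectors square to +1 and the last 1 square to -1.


v^2 = sum of c_i^2 * e_i^2
Positive signature terms (e_i^2 = +1): (-1)^2 + (-3)^2 + 3^2 + (-4)^2 = 35
Negative signature terms (e_j^2 = -1): 2^2 = 4
v^2 = 35 - 4 = 31


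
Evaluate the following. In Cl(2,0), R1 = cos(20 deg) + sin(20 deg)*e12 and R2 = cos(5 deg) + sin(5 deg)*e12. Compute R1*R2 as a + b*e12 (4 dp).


Same-plane rotors commute and their half-angles add:
R1*R2 = cos(a1 + a2) + sin(a1 + a2)*e12.
a1 + a2 = 20 + 5 = 25 deg
cos(25 deg) = 0.9063
sin(25 deg) = 0.4226
R1*R2 = 0.9063 + 0.4226*e12


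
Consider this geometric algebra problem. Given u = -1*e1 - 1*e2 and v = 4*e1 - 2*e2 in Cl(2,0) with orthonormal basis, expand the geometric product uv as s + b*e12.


Expand: (-1*e1 - 1*e2)(4*e1 - 2*e2)
= (-1)*4*e1e1 + (-1)*(-2)*e1e2 + (-1)*4*e2e1 + (-1)*(-2)*e2e2
Using e1^2 = e2^2 = 1, e2e1 = -e1e2:
Scalar part s = (-1)*4 + (-1)*(-2) = -4 + 2 = -2
Bivector part b = (-1)*(-2) - (-1)*4 = 2 - (-4) = 6
uv = -2 + 6*e12


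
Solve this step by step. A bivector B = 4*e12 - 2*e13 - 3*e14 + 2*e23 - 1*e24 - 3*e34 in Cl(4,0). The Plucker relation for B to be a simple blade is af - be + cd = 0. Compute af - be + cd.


Plucker relation: af - be + cd
a*f = 4*(-3) = -12
b*e = (-2)*(-1) = 2
c*d = (-3)*2 = -6
af - be + cd = -12 - 2 + (-6)
= -20


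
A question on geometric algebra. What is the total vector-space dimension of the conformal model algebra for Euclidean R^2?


The conformal model of R^2 uses Cl(3,1): the 2 Euclidean generators plus two extra orthogonal generators e+ (e+^2 = +1) and e- (e-^2 = -1), from which the null vectors e0, einf are built.
Number of generators m = 2 + 2 = 4.
dim Cl(p,q) = 2^m = 2^4 = 16


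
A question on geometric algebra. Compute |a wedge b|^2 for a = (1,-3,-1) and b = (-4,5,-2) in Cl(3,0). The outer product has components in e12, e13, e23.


a wedge b = (a1*b2 - a2*b1)*e12 + (a1*b3 - a3*b1)*e13 + (a2*b3 - a3*b2)*e23
e12 coeff: 1*5 - (-3)*(-4) = 5 - 12 = -7
e13 coeff: 1*(-2) - (-1)*(-4) = -2 - 4 = -6
e23 coeff: (-3)*(-2) - (-1)*5 = 6 - (-5) = 11
|a wedge b|^2 = (-7)^2 + (-6)^2 + 11^2
= 49 + 36 + 121
= 206


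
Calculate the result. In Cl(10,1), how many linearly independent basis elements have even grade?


Even subalgebra dimension = 2^(n-1)
n = 10 + 1 = 11
2^(11 - 1) = 2^10 = 1024
Verification: sum of C(11,k) for even k = 1 + 55 + 330 + 462 + 165 + 11 = 1024
Result = 1024


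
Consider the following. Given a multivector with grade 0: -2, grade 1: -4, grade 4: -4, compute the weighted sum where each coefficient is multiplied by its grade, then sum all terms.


Grade-weighted sum = sum of grade_k * coefficient_k
0*(-2) = 0
1*(-4) = -4
4*(-4) = -16
Total = 0 + (-4) + (-16) = -20


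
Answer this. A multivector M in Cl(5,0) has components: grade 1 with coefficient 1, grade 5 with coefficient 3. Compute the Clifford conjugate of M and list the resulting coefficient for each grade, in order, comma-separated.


Clifford conjugate sign for grade k: (-1)^(k(k+1)/2)
Grade 1: (-1)^(1*2/2) = (-1)^1 = -1, coeff 1 -> -1
Grade 5: (-1)^(5*6/2) = (-1)^15 = -1, coeff 3 -> -3
Conjugated coefficients: -1, -3


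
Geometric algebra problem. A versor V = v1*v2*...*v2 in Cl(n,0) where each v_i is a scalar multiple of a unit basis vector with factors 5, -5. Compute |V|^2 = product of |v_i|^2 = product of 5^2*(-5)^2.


Each vector v_i has |v_i|^2 = s_i^2
Squared scales: 5^2 = 25, (-5)^2 = 25
|V|^2 = 25 * 25
= 625


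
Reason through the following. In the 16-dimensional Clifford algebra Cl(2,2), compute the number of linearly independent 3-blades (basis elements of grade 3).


Number of grade-k basis blades in Cl(p,q) with n = p + q is C(n, k).
n = 2 + 2 = 4
C(4, 3) = 4! / (3! * 1!)
= 24 / (6 * 1)
= 4


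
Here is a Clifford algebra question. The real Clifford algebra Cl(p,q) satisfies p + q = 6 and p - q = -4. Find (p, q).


We need p + q = 6 and p - q = -4.
Adding: 2p = 6 + (-4) = 2, so p = 1.
Then q = 6 - 1 = 5.
(p, q) = (1, 5)


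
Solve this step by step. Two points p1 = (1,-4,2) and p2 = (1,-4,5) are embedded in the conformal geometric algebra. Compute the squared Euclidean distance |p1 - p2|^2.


p1 - p2 = (0, 0, -3)
|p1 - p2|^2 = 0^2 + 0^2 + (-3)^2
= 0 + 0 + 9
= 9


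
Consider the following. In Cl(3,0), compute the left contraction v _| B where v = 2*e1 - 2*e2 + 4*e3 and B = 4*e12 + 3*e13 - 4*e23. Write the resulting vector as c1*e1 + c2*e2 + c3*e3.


Left contraction v _| B = <vB>_1 (grade-1 part of the geometric product vB).
Using e1_|e12 = e2, e2_|e12 = -e1, e1_|e13 = e3, e3_|e13 = -e1, e2_|e23 = e3, e3_|e23 = -e2:
e1 coeff: -v2*b12 - v3*b13 = -(-2)*(4) - (4)*(3) = -4
e2 coeff: v1*b12 - v3*b23 = (2)*(4) - (4)*(-4) = 24
e3 coeff: v1*b13 + v2*b23 = (2)*(3) + (-2)*(-4) = 14
v _| B = -4*e1 + 24*e2 + 14*e3


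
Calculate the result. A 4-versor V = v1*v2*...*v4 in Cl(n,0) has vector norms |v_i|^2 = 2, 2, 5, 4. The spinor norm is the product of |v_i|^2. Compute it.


Spinor norm N(V) = |v1|^2 * |v2|^2 * ... * |v4|^2
= 2 * 2 * 5 * 4
Running product: 2, 4, 20, 80
N(V) = 80


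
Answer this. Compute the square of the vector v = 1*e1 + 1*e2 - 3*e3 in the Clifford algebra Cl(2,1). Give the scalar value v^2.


v^2 = sum of c_i^2 * e_i^2
Positive signature terms (e_i^2 = +1): 1^2 + 1^2 = 2
Negative signature terms (e_j^2 = -1): (-3)^2 = 9
v^2 = 2 - 9 = -7


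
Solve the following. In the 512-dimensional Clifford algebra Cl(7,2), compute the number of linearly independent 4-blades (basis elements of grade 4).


Number of grade-k basis blades in Cl(p,q) with n = p + q is C(n, k).
n = 7 + 2 = 9
C(9, 4) = 9! / (4! * 5!)
= 362880 / (24 * 120)
= 126


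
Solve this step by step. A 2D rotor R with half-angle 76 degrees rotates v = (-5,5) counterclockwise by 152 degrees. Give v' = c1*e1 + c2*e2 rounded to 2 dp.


Rotor R = cos(76deg) - sin(76deg)*e12
Rotation angle theta = 2 * 76 = 152 degrees
v' = R*v*~R rotates v by theta.
cos(152deg) = -0.8829, sin(152deg) = 0.4695
v'_1 = -5*cos(152deg) - 5*sin(152deg)
= -5*(-0.8829) - 5*0.4695
= 2.07
v'_2 = -5*sin(152deg) + 5*cos(152deg)
= -5*0.4695 + 5*(-0.8829)
= -6.76
v' = 2.07*e1 - 6.76*e2


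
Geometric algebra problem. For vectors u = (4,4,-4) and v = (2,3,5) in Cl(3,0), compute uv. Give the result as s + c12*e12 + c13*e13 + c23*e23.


In Cl(3,0): e_i^2 = 1, e_ie_j = -e_je_i for i != j.
Scalar part = u . v = 4*2 + 4*3 + (-4)*5
= 8 + 12 + (-20) = 0
e12 coeff = 4*3 - 4*2 = 12 - 8 = 4
e13 coeff = 4*5 - (-4)*2 = 20 - (-8) = 28
e23 coeff = 4*5 - (-4)*3 = 20 - (-12) = 32
uv = 0 + 4*e12 + 28*e13 + 32*e23


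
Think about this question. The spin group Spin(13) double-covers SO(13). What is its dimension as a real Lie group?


Spin(n) double-covers SO(n); both have Lie algebra so(n) of dimension n(n-1)/2.
n = 13
n(n-1) = 13 * 12 = 156
dim Spin(13) = 156/2 = 78


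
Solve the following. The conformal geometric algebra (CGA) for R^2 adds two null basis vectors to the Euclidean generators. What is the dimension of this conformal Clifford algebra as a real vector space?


The conformal model of R^2 uses Cl(3,1): the 2 Euclidean generators plus two extra orthogonal generators e+ (e+^2 = +1) and e- (e-^2 = -1), from which the null vectors e0, einf are built.
Number of generators m = 2 + 2 = 4.
dim Cl(p,q) = 2^m = 2^4 = 16


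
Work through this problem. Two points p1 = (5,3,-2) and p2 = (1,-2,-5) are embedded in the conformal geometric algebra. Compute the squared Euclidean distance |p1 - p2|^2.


p1 - p2 = (4, 5, 3)
|p1 - p2|^2 = 4^2 + 5^2 + 3^2
= 16 + 25 + 9
= 50


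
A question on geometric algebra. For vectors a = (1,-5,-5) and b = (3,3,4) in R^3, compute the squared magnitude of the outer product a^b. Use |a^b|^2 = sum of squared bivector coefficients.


a wedge b = (a1*b2 - a2*b1)*e12 + (a1*b3 - a3*b1)*e13 + (a2*b3 - a3*b2)*e23
e12 coeff: 1*3 - (-5)*3 = 3 - (-15) = 18
e13 coeff: 1*4 - (-5)*3 = 4 - (-15) = 19
e23 coeff: (-5)*4 - (-5)*3 = -20 - (-15) = -5
|a wedge b|^2 = 18^2 + 19^2 + (-5)^2
= 324 + 361 + 25
= 710


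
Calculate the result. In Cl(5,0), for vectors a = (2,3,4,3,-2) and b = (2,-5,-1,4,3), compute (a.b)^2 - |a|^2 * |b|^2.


a . b = 2*2 + 3*(-5) + 4*(-1) + 3*4 + (-2)*3
= 4 + (-15) + (-4) + 12 + (-6) = -9
|a|^2 = 2^2 + 3^2 + 4^2 + 3^2 + (-2)^2 = 42
|b|^2 = 2^2 + (-5)^2 + (-1)^2 + 4^2 + 3^2 = 55
(a.b)^2 = (-9)^2 = 81
|a|^2 * |b|^2 = 42 * 55 = 2310
Result = 81 - 2310 = -2229


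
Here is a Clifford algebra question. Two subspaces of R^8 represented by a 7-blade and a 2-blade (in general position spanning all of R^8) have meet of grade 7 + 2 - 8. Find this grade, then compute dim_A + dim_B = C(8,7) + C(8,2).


Meet grade = grade(A) + grade(B) - n
= 7 + 2 - 8 = 1
C(8,7) = 8
C(8,2) = 28
dim_A + dim_B = 8 + 28 = 36


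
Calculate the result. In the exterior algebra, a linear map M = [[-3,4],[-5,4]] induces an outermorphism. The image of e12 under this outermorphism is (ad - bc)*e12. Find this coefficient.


The outermorphism of a linear map f sends e1^e2 to f(e1)^f(e2).
f(e1) = -3*e1 - 5*e2
f(e2) = 4*e1 + 4*e2
f(e1) ^ f(e2) = (-3*e1 - 5*e2) ^ (4*e1 + 4*e2)
= (-3)*4*e12 + (-5)*4*e21
= (-12 - (-20))*e12
= 8*e12
Coefficient = 8


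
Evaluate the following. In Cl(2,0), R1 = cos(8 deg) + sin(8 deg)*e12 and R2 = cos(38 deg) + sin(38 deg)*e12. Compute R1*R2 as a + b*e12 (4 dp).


Same-plane rotors commute and their half-angles add:
R1*R2 = cos(a1 + a2) + sin(a1 + a2)*e12.
a1 + a2 = 8 + 38 = 46 deg
cos(46 deg) = 0.6947
sin(46 deg) = 0.7193
R1*R2 = 0.6947 + 0.7193*e12


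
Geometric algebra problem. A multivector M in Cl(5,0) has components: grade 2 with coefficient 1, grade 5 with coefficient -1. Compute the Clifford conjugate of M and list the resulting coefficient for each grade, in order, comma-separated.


Clifford conjugate sign for grade k: (-1)^(k(k+1)/2)
Grade 2: (-1)^(2*3/2) = (-1)^3 = -1, coeff 1 -> -1
Grade 5: (-1)^(5*6/2) = (-1)^15 = -1, coeff -1 -> 1
Conjugated coefficients: -1, 1


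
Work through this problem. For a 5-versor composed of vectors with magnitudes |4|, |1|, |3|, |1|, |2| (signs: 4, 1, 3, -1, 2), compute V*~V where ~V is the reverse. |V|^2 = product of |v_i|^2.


Each vector v_i has |v_i|^2 = s_i^2
Squared scales: 4^2 = 16, 1^2 = 1, 3^2 = 9, (-1)^2 = 1, 2^2 = 4
|V|^2 = 16 * 1 * 9 * 1 * 4
= 576
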